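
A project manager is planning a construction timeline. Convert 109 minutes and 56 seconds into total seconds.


Minutes: 109
Seconds: 56
Convert minutes to seconds: 109 x 60 = 6540
Add remaining seconds: 6540 + 56 = 6596

6596


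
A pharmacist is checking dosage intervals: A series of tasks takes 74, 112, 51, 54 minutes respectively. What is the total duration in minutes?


Durations: 74, 112, 51, 54
Running sum: 74
+ 112 = 186
+ 51 = 237
+ 54 = 291
Total duration: 291 minutes
That is 4 hours and 51 minutes

291


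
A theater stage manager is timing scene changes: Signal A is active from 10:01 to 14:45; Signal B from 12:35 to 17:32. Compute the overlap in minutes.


Interval A: [601, 885] minutes from midnight
Interval B: [755, 1052] minutes from midnight
Overlap start = max(601, 755) = 755
Overlap end = min(885, 1052) = 885
Overlap = 885 - 755 = 130 minutes

130


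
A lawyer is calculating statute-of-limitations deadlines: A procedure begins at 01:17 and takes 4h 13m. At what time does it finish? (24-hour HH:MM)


Start time: 01:17
Adding: 4 hours 13 minutes
Minutes: 17 + 13 = 30
Hours: 1 + 4 + 0 = 5
Result: 05:30

05:30


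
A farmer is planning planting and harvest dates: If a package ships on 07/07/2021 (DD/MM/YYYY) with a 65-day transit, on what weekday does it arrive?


Start: 2021-07-07 (Wednesday)
Step 1 - find target date: add 65 days
  2021-07-07 + 65 days = 2021-09-10
Step 2 - day of week:
  65 mod 7 = 2
  Wednesday + 2 days -> Friday
Result: Friday (2021-09-10)

Friday


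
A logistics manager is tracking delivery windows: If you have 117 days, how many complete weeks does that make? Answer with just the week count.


Total days: 117
Days per week: 7
Division: 117 / 7 = 16 remainder 5
Complete weeks: 16
Remaining days: 5

16


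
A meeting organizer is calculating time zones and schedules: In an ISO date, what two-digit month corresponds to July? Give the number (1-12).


Calendar month order:
6. June
7. July <--
8. August
July is month number 7

7


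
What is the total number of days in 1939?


Year: 1939
Check leap year rules:
Divisible by 4? No
1939 is not a leap year
Days: 365

365


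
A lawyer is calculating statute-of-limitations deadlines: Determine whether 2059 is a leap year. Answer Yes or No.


Year: 2059
Divisible by 4? 2059 / 4 = 514.75 -> No
Not divisible by 4, so NOT a leap year

No


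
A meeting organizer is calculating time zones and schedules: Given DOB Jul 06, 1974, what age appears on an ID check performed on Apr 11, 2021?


Birth: 1974-07-06
Reference: 2021-04-11
Year difference: 2021 - 1974 = 47
Has birthday (07-06) occurred by 04-11? No
Birthday not yet reached this year -> subtract 1
Age in full years: 46

46


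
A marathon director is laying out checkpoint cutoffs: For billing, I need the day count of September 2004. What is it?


Month: September
Year: 2004
September is a 30-day month
Total: 30 days

30


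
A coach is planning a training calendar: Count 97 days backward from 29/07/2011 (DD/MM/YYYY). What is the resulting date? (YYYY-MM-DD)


Start: 2011-07-29
Subtracting 97 days
Days already passed in July: 29
After going back through July: 68 more days to subtract
June 2011: 30 days, 38 remaining
May 2011: 31 days, 7 remaining
April 2011 has 30 days, need 7
Result: 2011-04-23

2011-04-23


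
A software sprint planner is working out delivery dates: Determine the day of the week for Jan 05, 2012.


Date: 2012-01-05
January 1, 2012 is a Sunday
Day of year: 5
Offset from Jan 1: 4 days
4 mod 7 = 4
Result: Thursday

Thursday


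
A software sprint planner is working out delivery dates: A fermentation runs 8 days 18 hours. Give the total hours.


Days: 8
Extra hours: 18
Hours per day: 24
Days to hours: 8 x 24 = 192
Total: 192 + 18 = 210

210


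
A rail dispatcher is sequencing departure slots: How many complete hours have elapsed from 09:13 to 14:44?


Start: 09:13
End: 14:44
Hour difference: 14 - 9 = 5 hours
Minute difference: 44 - 13 = 31 minutes
Total minutes: 331
Complete hours: 331 / 60 = 5 (remainder 31)

5


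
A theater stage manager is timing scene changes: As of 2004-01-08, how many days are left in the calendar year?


Start: January 08, 2004
End: December 31, 2004
Days left in January: 23
February: 29
March: 31
April: 30
May: 31
... plus remaining months
Sum of remaining months: 335
Total: 23 + 335 = 358

358


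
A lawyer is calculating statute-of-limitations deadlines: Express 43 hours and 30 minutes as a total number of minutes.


Hours: 43
Extra minutes: 30
Minutes per hour: 60
Hours to minutes: 43 x 60 = 2580
Total: 2580 + 30 = 2610

2610


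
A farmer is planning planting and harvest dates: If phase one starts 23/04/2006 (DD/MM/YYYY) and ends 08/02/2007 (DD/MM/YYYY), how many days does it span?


Start date: 2006-04-23
End date: 2007-02-08
Apr 2006: +8 days
May 2006: +31 days
Jun 2006: +30 days
... (8 more months)
Total: 291 days

291


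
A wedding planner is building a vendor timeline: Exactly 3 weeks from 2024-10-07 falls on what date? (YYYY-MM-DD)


Start: 2024-10-07
Weeks to add: 3
Convert to days: 3 x 7 = 21 days
Add 21 days to 2024-10-07
Result: 2024-10-28

2024-10-28


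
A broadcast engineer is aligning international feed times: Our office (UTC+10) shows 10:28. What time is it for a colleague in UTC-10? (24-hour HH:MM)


Local time: 10:28 at UTC+10 (offset 10h)
Target zone: UTC-10 (offset -10h)
Difference: -10 - (10) = -20 hours
Calculation: 10 + (-20) = -10
Wraparound: (-10) mod 24 = 14
Result: 14:28

14:28


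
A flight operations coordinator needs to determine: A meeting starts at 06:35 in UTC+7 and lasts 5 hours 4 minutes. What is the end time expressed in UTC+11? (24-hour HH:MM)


Start: 06:35 in UTC+7
Step 1 - add duration:
  minutes: 35 + 4 = 39
  hours: 6 + 5 + 0 = 11
  end in UTC+7: 11:39
Step 2 - convert UTC+7 -> UTC+11:
  offset difference: 11 - (7) = 4 hours
  11 + (4) = 15 -> mod 24 = 15
Result: 15:39 in UTC+11

15:39


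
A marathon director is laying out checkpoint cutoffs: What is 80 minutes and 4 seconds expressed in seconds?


Minutes: 80
Extra seconds: 4
Seconds per minute: 60
Minutes to seconds: 80 x 60 = 4800
Total: 4800 + 4 = 4804

4804


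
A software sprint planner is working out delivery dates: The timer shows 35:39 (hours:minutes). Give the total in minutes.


Hours: 35
Minutes: 39
Convert hours to minutes: 35 x 60 = 2100
Add remaining minutes: 2100 + 39 = 2139

2139


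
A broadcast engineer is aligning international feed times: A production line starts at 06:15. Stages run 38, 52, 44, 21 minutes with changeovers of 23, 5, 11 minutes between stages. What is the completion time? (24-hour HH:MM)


Start: 06:15 = 375 min from midnight
  after task 1 (38 min): 06:53
  after break (23 min): 07:16
  after task 2 (52 min): 08:08
  after break (5 min): 08:13
  after task 3 (44 min): 08:57
  after break (11 min): 09:08
  after task 4 (21 min): 09:29
Total elapsed: 194 minutes
End time: 09:29

09:29


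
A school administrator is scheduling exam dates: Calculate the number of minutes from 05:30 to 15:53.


Start time: 05:30 = 330 minutes from midnight
End time: 15:53 = 953 minutes from midnight
Difference: 953 - 330 = 623 minutes
That is 10 hours and 23 minutes

623


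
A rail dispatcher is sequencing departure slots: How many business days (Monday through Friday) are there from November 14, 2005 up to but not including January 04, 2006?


Start: 2005-11-14 (Monday)
End (exclusive): 2006-01-04 (Wednesday)
Total calendar days: 51
Full weeks: 51 // 7 = 7 -> 35 weekdays
Remaining 2 days starting on Monday:
  Mon(w), Tue(w) -> 2 weekdays
Total business days: 35 + 2 = 37

37


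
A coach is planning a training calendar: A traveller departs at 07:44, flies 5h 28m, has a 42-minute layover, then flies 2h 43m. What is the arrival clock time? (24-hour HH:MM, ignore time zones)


Depart: 07:44
Leg 1: +328 min -> 13:12
Layover: +42 min -> 13:54
Leg 2: +163 min -> 16:37
Total travel: 533 minutes = 8h 53m
Arrival: 16:37

16:37


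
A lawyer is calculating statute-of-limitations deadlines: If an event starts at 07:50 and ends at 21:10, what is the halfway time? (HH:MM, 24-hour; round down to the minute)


Start time: 07:50 = 470 minutes from midnight
End time: 21:10 = 1270 minutes from midnight
Sum: 470 + 1270 = 1740
Midpoint: 1740 / 2 = 870 minutes
Convert: 870 / 60 = 14 hours, 30 minutes
Result: 14:30

14:30


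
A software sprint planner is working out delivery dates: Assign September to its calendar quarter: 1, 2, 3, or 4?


Month: September (month 9)
Q1: January-March (months 1-3)
Q2: April-June (months 4-6)
Q3: July-September (months 7-9)
Q4: October-December (months 10-12)
Month 9 falls in Q3

3


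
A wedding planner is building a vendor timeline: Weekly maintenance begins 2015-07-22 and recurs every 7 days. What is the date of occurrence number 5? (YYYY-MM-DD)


First occurrence: 2015-07-22 (occurrence 1)
Each occurrence is 7 days after the previous.
Occurrence 5 is 4 weeks after the first.
4 weeks = 28 days
2015-07-22 + 28 days = 2015-08-19

2015-08-19


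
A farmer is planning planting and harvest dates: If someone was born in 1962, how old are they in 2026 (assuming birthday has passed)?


Birth year: 1962
Current year: 2026
Age = current year - birth year
Age = 2026 - 1962 = 64

64


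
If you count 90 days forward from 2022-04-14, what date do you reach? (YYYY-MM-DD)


Start: 2022-04-14
Adding 90 days
Days remaining in April: 16
After April: 74 days still to add
May 2022: 31 days, 43 remaining
June 2022: 30 days, 13 remaining
July 2022 has 31 days, need 13
Result: 2022-07-13

2022-07-13


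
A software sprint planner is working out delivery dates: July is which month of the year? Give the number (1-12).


Calendar month order:
6. June
7. July <--
8. August
July is month number 7

7


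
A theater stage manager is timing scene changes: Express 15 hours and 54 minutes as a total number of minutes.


Hours: 15
Extra minutes: 54
Minutes per hour: 60
Hours to minutes: 15 x 60 = 900
Total: 900 + 54 = 954

954


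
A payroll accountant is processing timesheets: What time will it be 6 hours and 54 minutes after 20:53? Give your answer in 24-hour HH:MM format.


Start time: 20:53
Adding: 6 hours 54 minutes
Minutes: 53 + 54 = 107
Minute overflow: 107 >= 60, so carry 1 hour, minutes = 47
Hours: 20 + 6 + 1 = 27
Hour wraparound: 27 mod 24 = 3
Result: 03:47

03:47


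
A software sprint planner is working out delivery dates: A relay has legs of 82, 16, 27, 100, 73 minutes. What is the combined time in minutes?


Durations: 82, 16, 27, 100, 73
Running sum: 82
+ 16 = 98
+ 27 = 125
+ 100 = 225
+ 73 = 298
Total duration: 298 minutes
That is 4 hours and 58 minutes

298


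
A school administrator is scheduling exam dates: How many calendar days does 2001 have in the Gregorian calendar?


Year: 2001
Check leap year rules:
Divisible by 4? No
2001 is not a leap year
Days: 365

365


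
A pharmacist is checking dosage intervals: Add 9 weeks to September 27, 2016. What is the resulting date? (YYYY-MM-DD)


Start: 2016-09-27
Weeks to add: 9
Convert to days: 9 x 7 = 63 days
Add 63 days to 2016-09-27
Result: 2016-11-29

2016-11-29


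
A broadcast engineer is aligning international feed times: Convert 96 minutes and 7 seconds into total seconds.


Minutes: 96
Seconds: 7
Convert minutes to seconds: 96 x 60 = 5760
Add remaining seconds: 5760 + 7 = 5767

5767


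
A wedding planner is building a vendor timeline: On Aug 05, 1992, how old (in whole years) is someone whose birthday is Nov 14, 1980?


Birth: 1980-11-14
Reference: 1992-08-05
Year difference: 1992 - 1980 = 12
Has birthday (11-14) occurred by 08-05? No
Birthday not yet reached this year -> subtract 1
Age in full years: 11

11


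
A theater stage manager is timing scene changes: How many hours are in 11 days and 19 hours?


Days: 11
Extra hours: 19
Hours per day: 24
Days to hours: 11 x 24 = 264
Total: 264 + 19 = 283

283


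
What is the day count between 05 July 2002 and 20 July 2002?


Start date: 2002-07-05
End date: 2002-07-20
Jul 2002: +15 days
Total: 15 days

15


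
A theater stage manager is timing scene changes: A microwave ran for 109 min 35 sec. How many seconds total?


Minutes: 109
Extra seconds: 35
Seconds per minute: 60
Minutes to seconds: 109 x 60 = 6540
Total: 6540 + 35 = 6575

6575


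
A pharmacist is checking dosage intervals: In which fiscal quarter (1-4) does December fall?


Month: December (month 12)
Q1: January-March (months 1-3)
Q2: April-June (months 4-6)
Q3: July-September (months 7-9)
Q4: October-December (months 10-12)
Month 12 falls in Q4

4


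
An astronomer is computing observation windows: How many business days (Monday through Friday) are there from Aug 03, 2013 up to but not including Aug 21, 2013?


Start: 2013-08-03 (Saturday)
End (exclusive): 2013-08-21 (Wednesday)
Total calendar days: 18
Full weeks: 18 // 7 = 2 -> 10 weekdays
Remaining 4 days starting on Saturday:
  Sat(-), Sun(-), Mon(w), Tue(w) -> 2 weekdays
Total business days: 10 + 2 = 12

12


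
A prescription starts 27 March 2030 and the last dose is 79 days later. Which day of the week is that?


Start: 2030-03-27 (Wednesday)
Step 1 - find target date: add 79 days
  2030-03-27 + 79 days = 2030-06-14
Step 2 - day of week:
  79 mod 7 = 2
  Wednesday + 2 days -> Friday
Result: Friday (2030-06-14)

Friday


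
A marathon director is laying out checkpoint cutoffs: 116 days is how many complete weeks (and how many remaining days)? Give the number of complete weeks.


Total days: 116
Days per week: 7
Division: 116 / 7 = 16 remainder 4
Complete weeks: 16
Remaining days: 4

16


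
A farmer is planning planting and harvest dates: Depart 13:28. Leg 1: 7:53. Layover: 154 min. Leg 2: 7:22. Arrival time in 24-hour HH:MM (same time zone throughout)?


Depart: 13:28
Leg 1: +473 min -> 21:21
Layover: +154 min -> 23:55
Leg 2: +442 min -> 07:17
Total travel: 1069 minutes = 17h 49m
Arrival: 07:17

07:17


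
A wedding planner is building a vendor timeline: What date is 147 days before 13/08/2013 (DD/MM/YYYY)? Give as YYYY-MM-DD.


Start: 2013-08-13
Subtracting 147 days
Days already passed in August: 13
After going back through August: 134 more days to subtract
July 2013: 31 days, 103 remaining
June 2013: 30 days, 73 remaining
May 2013: 31 days, 42 remaining
April 2013: 30 days, 12 remaining
Result: 2013-03-19

2013-03-19


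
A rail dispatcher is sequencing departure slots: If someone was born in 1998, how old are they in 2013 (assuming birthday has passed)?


Birth year: 1998
Current year: 2013
Age = current year - birth year
Age = 2013 - 1998 = 15

15


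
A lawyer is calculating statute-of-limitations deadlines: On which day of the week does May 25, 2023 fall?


Date: 2023-05-25
January 1, 2023 is a Sunday
Day of year: 145
Offset from Jan 1: 144 days
144 mod 7 = 4
Result: Thursday

Thursday


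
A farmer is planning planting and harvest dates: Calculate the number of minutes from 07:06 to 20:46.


Start time: 07:06 = 426 minutes from midnight
End time: 20:46 = 1246 minutes from midnight
Difference: 1246 - 426 = 820 minutes
That is 13 hours and 40 minutes

820


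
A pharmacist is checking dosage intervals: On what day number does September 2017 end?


Month: September
Year: 2017
September is a 30-day month
Total: 30 days

30


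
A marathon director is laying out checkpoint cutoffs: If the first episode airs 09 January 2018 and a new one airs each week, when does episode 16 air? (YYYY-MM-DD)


First occurrence: 2018-01-09 (occurrence 1)
Each occurrence is 7 days after the previous.
Occurrence 16 is 15 weeks after the first.
15 weeks = 105 days
2018-01-09 + 105 days = 2018-04-24

2018-04-24


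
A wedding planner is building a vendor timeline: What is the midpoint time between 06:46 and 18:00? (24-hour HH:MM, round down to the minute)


Start time: 06:46 = 406 minutes from midnight
End time: 18:00 = 1080 minutes from midnight
Sum: 406 + 1080 = 1486
Midpoint: 1486 / 2 = 743 minutes
Convert: 743 / 60 = 12 hours, 23 minutes
Result: 12:23

12:23


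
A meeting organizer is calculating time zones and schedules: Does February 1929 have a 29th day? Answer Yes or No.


Year: 1929
Divisible by 4? 1929 / 4 = 482.25 -> No
Not divisible by 4, so NOT a leap year

No


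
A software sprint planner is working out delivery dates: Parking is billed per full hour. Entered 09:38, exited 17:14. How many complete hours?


Start: 09:38
End: 17:14
Hour difference: 17 - 9 = 8 hours
Minute difference: 14 - 38 = -24 minutes
Total minutes: 456
Complete hours: 456 / 60 = 7 (remainder 36)

7


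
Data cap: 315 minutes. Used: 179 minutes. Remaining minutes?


Total budget: 315 minutes
Time used: 179 minutes
Remaining: 315 - 179 = 136 minutes
Percent used: 56.8%
Percent remaining: 43.2%

136


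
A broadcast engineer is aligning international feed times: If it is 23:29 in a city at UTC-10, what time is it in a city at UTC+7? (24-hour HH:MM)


Local time: 23:29 at UTC-10 (offset -10h)
Target zone: UTC+7 (offset 7h)
Difference: 7 - (-10) = 17 hours
Calculation: 23 + (17) = 40
Wraparound: (40) mod 24 = 16
Result: 16:29

16:29


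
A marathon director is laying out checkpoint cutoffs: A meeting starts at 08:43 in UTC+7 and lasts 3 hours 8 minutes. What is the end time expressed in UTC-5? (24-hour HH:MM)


Start: 08:43 in UTC+7
Step 1 - add duration:
  minutes: 43 + 8 = 51
  hours: 8 + 3 + 0 = 11
  end in UTC+7: 11:51
Step 2 - convert UTC+7 -> UTC-5:
  offset difference: -5 - (7) = -12 hours
  11 + (-12) = -1 -> mod 24 = 23
Result: 23:51 in UTC-5

23:51


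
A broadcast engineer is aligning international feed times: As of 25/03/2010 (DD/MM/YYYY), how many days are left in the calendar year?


Start: March 25, 2010
End: December 31, 2010
Days left in March: 6
April: 30
May: 31
June: 30
July: 31
... plus remaining months
Sum of remaining months: 275
Total: 6 + 275 = 281

281


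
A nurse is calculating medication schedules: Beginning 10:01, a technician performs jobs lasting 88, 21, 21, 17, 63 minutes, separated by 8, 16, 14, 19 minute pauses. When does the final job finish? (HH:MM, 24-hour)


Start: 10:01 = 601 min from midnight
  after task 1 (88 min): 11:29
  after break (8 min): 11:37
  after task 2 (21 min): 11:58
  after break (16 min): 12:14
  after task 3 (21 min): 12:35
  after break (14 min): 12:49
  after task 4 (17 min): 13:06
  after break (19 min): 13:25
  after task 5 (63 min): 14:28
Total elapsed: 267 minutes
End time: 14:28

14:28


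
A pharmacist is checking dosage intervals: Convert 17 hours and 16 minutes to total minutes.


Hours: 17
Minutes: 16
Convert hours to minutes: 17 x 60 = 1020
Add remaining minutes: 1020 + 16 = 1036

1036


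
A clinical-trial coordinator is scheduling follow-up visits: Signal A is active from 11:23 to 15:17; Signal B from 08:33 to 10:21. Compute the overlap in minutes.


Interval A: [683, 917] minutes from midnight
Interval B: [513, 621] minutes from midnight
Overlap start = max(683, 513) = 683
Overlap end = min(917, 621) = 621
End <= start, so the intervals do not overlap: 0 minutes

0


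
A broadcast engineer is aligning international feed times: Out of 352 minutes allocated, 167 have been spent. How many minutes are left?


Total budget: 352 minutes
Time used: 167 minutes
Remaining: 352 - 167 = 185 minutes
Percent used: 47.4%
Percent remaining: 52.6%

185


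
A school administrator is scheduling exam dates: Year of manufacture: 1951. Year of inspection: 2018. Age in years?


Birth year: 1951
Current year: 2018
Age = current year - birth year
Age = 2018 - 1951 = 67

67


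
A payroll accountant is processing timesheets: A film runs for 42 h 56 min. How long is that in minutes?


Hours: 42
Minutes: 56
Convert hours to minutes: 42 x 60 = 2520
Add remaining minutes: 2520 + 56 = 2576

2576


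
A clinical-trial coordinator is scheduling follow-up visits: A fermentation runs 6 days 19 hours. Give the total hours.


Days: 6
Extra hours: 19
Hours per day: 24
Days to hours: 6 x 24 = 144
Total: 144 + 19 = 163

163


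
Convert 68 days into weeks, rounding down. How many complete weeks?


Total days: 68
Days per week: 7
Division: 68 / 7 = 9 remainder 5
Complete weeks: 9
Remaining days: 5

9


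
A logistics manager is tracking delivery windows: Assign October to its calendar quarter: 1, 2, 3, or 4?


Month: October (month 10)
Q1: January-March (months 1-3)
Q2: April-June (months 4-6)
Q3: July-September (months 7-9)
Q4: October-December (months 10-12)
Month 10 falls in Q4

4


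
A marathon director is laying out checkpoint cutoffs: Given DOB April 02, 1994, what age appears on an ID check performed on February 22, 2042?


Birth: 1994-04-02
Reference: 2042-02-22
Year difference: 2042 - 1994 = 48
Has birthday (04-02) occurred by 02-22? No
Birthday not yet reached this year -> subtract 1
Age in full years: 47

47


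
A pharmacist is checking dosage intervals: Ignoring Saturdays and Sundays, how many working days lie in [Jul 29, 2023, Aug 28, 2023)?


Start: 2023-07-29 (Saturday)
End (exclusive): 2023-08-28 (Monday)
Total calendar days: 30
Full weeks: 30 // 7 = 4 -> 20 weekdays
Remaining 2 days starting on Saturday:
  Sat(-), Sun(-) -> 0 weekdays
Total business days: 20 + 0 = 20

20


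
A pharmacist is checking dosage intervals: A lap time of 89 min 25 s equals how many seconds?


Minutes: 89
Seconds: 25
Convert minutes to seconds: 89 x 60 = 5340
Add remaining seconds: 5340 + 25 = 5365

5365


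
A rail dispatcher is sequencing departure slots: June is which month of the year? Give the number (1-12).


Calendar month order:
5. May
6. June <--
7. July
June is month number 6

6


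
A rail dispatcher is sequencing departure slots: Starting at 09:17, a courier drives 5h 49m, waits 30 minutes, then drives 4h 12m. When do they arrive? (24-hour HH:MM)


Depart: 09:17
Leg 1: +349 min -> 15:06
Layover: +30 min -> 15:36
Leg 2: +252 min -> 19:48
Total travel: 631 minutes = 10h 31m
Arrival: 19:48

19:48


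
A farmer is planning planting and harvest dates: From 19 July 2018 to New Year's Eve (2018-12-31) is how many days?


Start: July 19, 2018
End: December 31, 2018
Days left in July: 12
August: 31
September: 30
October: 31
November: 30
... plus remaining months
Sum of remaining months: 153
Total: 12 + 153 = 165

165


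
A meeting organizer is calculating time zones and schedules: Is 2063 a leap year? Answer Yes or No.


Year: 2063
Divisible by 4? 2063 / 4 = 515.75 -> No
Not divisible by 4, so NOT a leap year

No


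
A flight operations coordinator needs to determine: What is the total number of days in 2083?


Year: 2083
Check leap year rules:
Divisible by 4? No
2083 is not a leap year
Days: 365

365


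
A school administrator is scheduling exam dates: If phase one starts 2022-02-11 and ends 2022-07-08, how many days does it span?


Start date: 2022-02-11
End date: 2022-07-08
Feb 2022: +18 days
Mar 2022: +31 days
Apr 2022: +30 days
... (3 more months)
Total: 147 days

147


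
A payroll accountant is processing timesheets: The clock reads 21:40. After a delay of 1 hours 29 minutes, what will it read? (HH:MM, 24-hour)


Start time: 21:40
Adding: 1 hours 29 minutes
Minutes: 40 + 29 = 69
Minute overflow: 69 >= 60, so carry 1 hour, minutes = 9
Hours: 21 + 1 + 1 = 23
Result: 23:09

23:09


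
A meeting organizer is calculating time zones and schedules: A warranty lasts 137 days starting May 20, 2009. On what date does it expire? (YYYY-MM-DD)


Start: 2009-05-20
Adding 137 days
Days remaining in May: 11
After May: 126 days still to add
June 2009: 30 days, 96 remaining
July 2009: 31 days, 65 remaining
August 2009: 31 days, 34 remaining
September 2009: 30 days, 4 remaining
Result: 2009-10-04

2009-10-04


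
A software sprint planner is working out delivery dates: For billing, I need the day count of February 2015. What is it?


Month: February
Year: 2015
2015 is not a leap year
February has 28 days
Total: 28 days

28


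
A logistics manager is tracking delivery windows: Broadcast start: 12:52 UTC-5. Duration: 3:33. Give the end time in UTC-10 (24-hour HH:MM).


Start: 12:52 in UTC-5
Step 1 - add duration:
  minutes: 52 + 33 = 85 (carry 1h)
  hours: 12 + 3 + 1 = 16
  end in UTC-5: 16:25
Step 2 - convert UTC-5 -> UTC-10:
  offset difference: -10 - (-5) = -5 hours
  16 + (-5) = 11 -> mod 24 = 11
Result: 11:25 in UTC-10

11:25


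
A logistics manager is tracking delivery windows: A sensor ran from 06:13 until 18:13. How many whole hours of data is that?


Start: 06:13
End: 18:13
Hour difference: 18 - 6 = 12 hours
Minute difference: 13 - 13 = 0 minutes
Total minutes: 720
Complete hours: 720 / 60 = 12 (remainder 0)

12


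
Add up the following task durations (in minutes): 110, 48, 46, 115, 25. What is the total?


Durations: 110, 48, 46, 115, 25
Running sum: 110
+ 48 = 158
+ 46 = 204
+ 115 = 319
+ 25 = 344
Total duration: 344 minutes
That is 5 hours and 44 minutes

344


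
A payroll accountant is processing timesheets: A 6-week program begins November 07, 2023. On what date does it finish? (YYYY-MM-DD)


Start: 2023-11-07
Weeks to add: 6
Convert to days: 6 x 7 = 42 days
Add 42 days to 2023-11-07
Result: 2023-12-19

2023-12-19


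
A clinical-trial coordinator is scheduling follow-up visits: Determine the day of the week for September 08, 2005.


Date: 2005-09-08
January 1, 2005 is a Saturday
Day of year: 251
Offset from Jan 1: 250 days
250 mod 7 = 5
Result: Thursday

Thursday


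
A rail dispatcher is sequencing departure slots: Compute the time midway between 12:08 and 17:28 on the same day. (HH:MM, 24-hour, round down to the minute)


Start time: 12:08 = 728 minutes from midnight
End time: 17:28 = 1048 minutes from midnight
Sum: 728 + 1048 = 1776
Midpoint: 1776 / 2 = 888 minutes
Convert: 888 / 60 = 14 hours, 48 minutes
Result: 14:48

14:48


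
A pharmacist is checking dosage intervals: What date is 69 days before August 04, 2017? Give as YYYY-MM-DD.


Start: 2017-08-04
Subtracting 69 days
Days already passed in August: 4
After going back through August: 65 more days to subtract
July 2017: 31 days, 34 remaining
June 2017: 30 days, 4 remaining
May 2017 has 31 days, need 4
Result: 2017-05-27

2017-05-27


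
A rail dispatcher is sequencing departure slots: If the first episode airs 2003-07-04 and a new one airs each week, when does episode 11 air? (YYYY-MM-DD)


First occurrence: 2003-07-04 (occurrence 1)
Each occurrence is 7 days after the previous.
Occurrence 11 is 10 weeks after the first.
10 weeks = 70 days
2003-07-04 + 70 days = 2003-09-12

2003-09-12


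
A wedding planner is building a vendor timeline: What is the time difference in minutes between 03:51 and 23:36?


Start time: 03:51 = 231 minutes from midnight
End time: 23:36 = 1416 minutes from midnight
Difference: 1416 - 231 = 1185 minutes
That is 19 hours and 45 minutes

1185


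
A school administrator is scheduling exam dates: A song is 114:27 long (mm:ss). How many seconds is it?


Minutes: 114
Extra seconds: 27
Seconds per minute: 60
Minutes to seconds: 114 x 60 = 6840
Total: 6840 + 27 = 6867

6867


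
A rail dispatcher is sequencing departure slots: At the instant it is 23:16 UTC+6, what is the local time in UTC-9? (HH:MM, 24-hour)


Local time: 23:16 at UTC+6 (offset 6h)
Target zone: UTC-9 (offset -9h)
Difference: -9 - (6) = -15 hours
Calculation: 23 + (-15) = 8
Result: 08:16

08:16


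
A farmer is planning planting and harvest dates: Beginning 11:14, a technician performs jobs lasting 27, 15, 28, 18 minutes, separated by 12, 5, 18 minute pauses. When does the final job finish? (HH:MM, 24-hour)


Start: 11:14 = 674 min from midnight
  after task 1 (27 min): 11:41
  after break (12 min): 11:53
  after task 2 (15 min): 12:08
  after break (5 min): 12:13
  after task 3 (28 min): 12:41
  after break (18 min): 12:59
  after task 4 (18 min): 13:17
Total elapsed: 123 minutes
End time: 13:17

13:17


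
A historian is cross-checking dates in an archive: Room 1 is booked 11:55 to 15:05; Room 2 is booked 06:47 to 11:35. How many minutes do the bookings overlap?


Interval A: [715, 905] minutes from midnight
Interval B: [407, 695] minutes from midnight
Overlap start = max(715, 407) = 715
Overlap end = min(905, 695) = 695
End <= start, so the intervals do not overlap: 0 minutes

0


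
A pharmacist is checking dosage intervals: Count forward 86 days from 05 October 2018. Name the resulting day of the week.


Start: 2018-10-05 (Friday)
Step 1 - find target date: add 86 days
  2018-10-05 + 86 days = 2018-12-30
Step 2 - day of week:
  86 mod 7 = 2
  Friday + 2 days -> Sunday
Result: Sunday (2018-12-30)

Sunday


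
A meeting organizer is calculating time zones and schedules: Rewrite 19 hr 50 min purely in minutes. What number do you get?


Hours: 19
Extra minutes: 50
Minutes per hour: 60
Hours to minutes: 19 x 60 = 1140
Total: 1140 + 50 = 1190

1190


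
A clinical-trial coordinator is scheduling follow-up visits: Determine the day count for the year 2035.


Year: 2035
Check leap year rules:
Divisible by 4? No
2035 is not a leap year
Days: 365

365


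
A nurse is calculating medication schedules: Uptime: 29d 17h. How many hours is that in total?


Days: 29
Extra hours: 17
Hours per day: 24
Days to hours: 29 x 24 = 696
Total: 696 + 17 = 713

713


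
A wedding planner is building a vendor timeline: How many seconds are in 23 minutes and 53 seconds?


Minutes: 23
Extra seconds: 53
Seconds per minute: 60
Minutes to seconds: 23 x 60 = 1380
Total: 1380 + 53 = 1433

1433


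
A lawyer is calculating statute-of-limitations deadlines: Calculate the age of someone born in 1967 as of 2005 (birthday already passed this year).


Birth year: 1967
Current year: 2005
Age = current year - birth year
Age = 2005 - 1967 = 38

38


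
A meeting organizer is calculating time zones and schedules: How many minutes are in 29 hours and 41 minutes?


Hours: 29
Minutes: 41
Convert hours to minutes: 29 x 60 = 1740
Add remaining minutes: 1740 + 41 = 1781

1781


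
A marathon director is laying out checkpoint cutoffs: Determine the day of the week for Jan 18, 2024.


Date: 2024-01-18
January 1, 2024 is a Monday
Day of year: 18
Offset from Jan 1: 17 days
17 mod 7 = 3
Result: Thursday

Thursday


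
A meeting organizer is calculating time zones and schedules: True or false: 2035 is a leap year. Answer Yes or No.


Year: 2035
Divisible by 4? 2035 / 4 = 508.75 -> No
Not divisible by 4, so NOT a leap year

No


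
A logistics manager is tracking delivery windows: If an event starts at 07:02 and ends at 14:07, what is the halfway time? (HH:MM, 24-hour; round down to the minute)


Start time: 07:02 = 422 minutes from midnight
End time: 14:07 = 847 minutes from midnight
Sum: 422 + 847 = 1269
Midpoint: 1269 / 2 = 634 minutes
Convert: 634 / 60 = 10 hours, 34 minutes
Result: 10:34

10:34


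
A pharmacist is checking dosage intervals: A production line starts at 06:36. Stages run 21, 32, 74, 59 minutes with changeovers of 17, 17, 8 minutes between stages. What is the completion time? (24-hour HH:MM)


Start: 06:36 = 396 min from midnight
  after task 1 (21 min): 06:57
  after break (17 min): 07:14
  after task 2 (32 min): 07:46
  after break (17 min): 08:03
  after task 3 (74 min): 09:17
  after break (8 min): 09:25
  after task 4 (59 min): 10:24
Total elapsed: 228 minutes
End time: 10:24

10:24


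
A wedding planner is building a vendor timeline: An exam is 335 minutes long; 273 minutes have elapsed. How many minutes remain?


Total budget: 335 minutes
Time used: 273 minutes
Remaining: 335 - 273 = 62 minutes
Percent used: 81.5%
Percent remaining: 18.5%

62


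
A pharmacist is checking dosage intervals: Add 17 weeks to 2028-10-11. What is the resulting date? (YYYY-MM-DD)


Start: 2028-10-11
Weeks to add: 17
Convert to days: 17 x 7 = 119 days
Add 119 days to 2028-10-11
Result: 2029-02-07

2029-02-07


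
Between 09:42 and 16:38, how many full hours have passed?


Start: 09:42
End: 16:38
Hour difference: 16 - 9 = 7 hours
Minute difference: 38 - 42 = -4 minutes
Total minutes: 416
Complete hours: 416 / 60 = 6 (remainder 56)

6


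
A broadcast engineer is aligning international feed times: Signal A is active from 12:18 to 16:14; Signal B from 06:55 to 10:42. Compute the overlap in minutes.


Interval A: [738, 974] minutes from midnight
Interval B: [415, 642] minutes from midnight
Overlap start = max(738, 415) = 738
Overlap end = min(974, 642) = 642
End <= start, so the intervals do not overlap: 0 minutes

0


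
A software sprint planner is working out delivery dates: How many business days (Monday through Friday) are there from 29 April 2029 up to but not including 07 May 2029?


Start: 2029-04-29 (Sunday)
End (exclusive): 2029-05-07 (Monday)
Total calendar days: 8
Full weeks: 8 // 7 = 1 -> 5 weekdays
Remaining 1 days starting on Sunday:
  Sun(-) -> 0 weekdays
Total business days: 5 + 0 = 5

5


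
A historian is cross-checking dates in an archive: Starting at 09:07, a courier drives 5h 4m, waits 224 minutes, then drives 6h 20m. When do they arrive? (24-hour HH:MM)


Depart: 09:07
Leg 1: +304 min -> 14:11
Layover: +224 min -> 17:55
Leg 2: +380 min -> 00:15
Total travel: 908 minutes = 15h 8m
Arrival: 00:15

00:15


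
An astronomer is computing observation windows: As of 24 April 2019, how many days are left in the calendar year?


Start: April 24, 2019
End: December 31, 2019
Days left in April: 6
May: 31
June: 30
July: 31
August: 31
... plus remaining months
Sum of remaining months: 245
Total: 6 + 245 = 251

251


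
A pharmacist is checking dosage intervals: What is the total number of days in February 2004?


Month: February
Year: 2004
2004 is a leap year
February has 29 days
Total: 29 days

29


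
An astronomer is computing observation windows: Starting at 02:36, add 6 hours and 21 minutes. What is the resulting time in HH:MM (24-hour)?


Start time: 02:36
Adding: 6 hours 21 minutes
Minutes: 36 + 21 = 57
Hours: 2 + 6 + 0 = 8
Result: 08:57

08:57


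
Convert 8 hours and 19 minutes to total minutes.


Hours: 8
Extra minutes: 19
Minutes per hour: 60
Hours to minutes: 8 x 60 = 480
Total: 480 + 19 = 499

499


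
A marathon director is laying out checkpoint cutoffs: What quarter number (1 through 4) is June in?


Month: June (month 6)
Q1: January-March (months 1-3)
Q2: April-June (months 4-6)
Q3: July-September (months 7-9)
Q4: October-December (months 10-12)
Month 6 falls in Q2

2


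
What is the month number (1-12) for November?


Calendar month order:
10. October
11. November <--
12. December
November is month number 11

11


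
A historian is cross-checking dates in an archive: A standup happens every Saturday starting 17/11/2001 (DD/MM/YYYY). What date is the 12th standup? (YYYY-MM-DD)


First occurrence: 2001-11-17 (occurrence 1)
Each occurrence is 7 days after the previous.
Occurrence 12 is 11 weeks after the first.
11 weeks = 77 days
2001-11-17 + 77 days = 2002-02-02

2002-02-02


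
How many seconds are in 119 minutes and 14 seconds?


Minutes: 119
Seconds: 14
Convert minutes to seconds: 119 x 60 = 7140
Add remaining seconds: 7140 + 14 = 7154

7154


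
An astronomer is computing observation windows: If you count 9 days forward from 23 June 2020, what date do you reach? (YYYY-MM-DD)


Start: 2020-06-23
Adding 9 days
Days remaining in June: 7
After June: 2 days still to add
July 2020 has 31 days, need 2
Result: 2020-07-02

2020-07-02


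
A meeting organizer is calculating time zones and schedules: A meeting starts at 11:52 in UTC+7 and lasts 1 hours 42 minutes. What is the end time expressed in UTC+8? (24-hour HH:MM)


Start: 11:52 in UTC+7
Step 1 - add duration:
  minutes: 52 + 42 = 94 (carry 1h)
  hours: 11 + 1 + 1 = 13
  end in UTC+7: 13:34
Step 2 - convert UTC+7 -> UTC+8:
  offset difference: 8 - (7) = 1 hours
  13 + (1) = 14 -> mod 24 = 14
Result: 14:34 in UTC+8

14:34


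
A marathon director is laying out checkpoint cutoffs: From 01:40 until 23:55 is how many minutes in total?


Start time: 01:40 = 100 minutes from midnight
End time: 23:55 = 1435 minutes from midnight
Difference: 1435 - 100 = 1335 minutes
That is 22 hours and 15 minutes

1335


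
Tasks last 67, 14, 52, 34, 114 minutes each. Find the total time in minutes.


Durations: 67, 14, 52, 34, 114
Running sum: 67
+ 14 = 81
+ 52 = 133
+ 34 = 167
+ 114 = 281
Total duration: 281 minutes
That is 4 hours and 41 minutes

281


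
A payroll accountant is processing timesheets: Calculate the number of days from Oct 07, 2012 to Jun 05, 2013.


Start date: 2012-10-07
End date: 2013-06-05
Oct 2012: +25 days
Nov 2012: +30 days
Dec 2012: +31 days
... (6 more months)
Total: 241 days

241


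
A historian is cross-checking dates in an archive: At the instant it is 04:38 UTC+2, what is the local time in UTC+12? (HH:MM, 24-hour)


Local time: 04:38 at UTC+2 (offset 2h)
Target zone: UTC+12 (offset 12h)
Difference: 12 - (2) = 10 hours
Calculation: 4 + (10) = 14
Result: 14:38

14:38


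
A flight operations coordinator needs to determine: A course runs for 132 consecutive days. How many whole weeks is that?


Total days: 132
Days per week: 7
Division: 132 / 7 = 18 remainder 6
Complete weeks: 18
Remaining days: 6

18


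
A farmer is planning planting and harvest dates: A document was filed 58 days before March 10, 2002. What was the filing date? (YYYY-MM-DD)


Start: 2002-03-10
Subtracting 58 days
Days already passed in March: 10
After going back through March: 48 more days to subtract
February 2002: 28 days, 20 remaining
January 2002 has 31 days, need 20
Result: 2002-01-11

2002-01-11


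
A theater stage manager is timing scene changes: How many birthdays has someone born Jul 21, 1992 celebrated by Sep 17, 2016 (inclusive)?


Birth: 1992-07-21
Reference: 2016-09-17
Year difference: 2016 - 1992 = 24
Has birthday (07-21) occurred by 09-17? Yes
Age in full years: 24

24


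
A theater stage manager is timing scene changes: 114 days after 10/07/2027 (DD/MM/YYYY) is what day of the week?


Start: 2027-07-10 (Saturday)
Step 1 - find target date: add 114 days
  2027-07-10 + 114 days = 2027-11-01
Step 2 - day of week:
  114 mod 7 = 2
  Saturday + 2 days -> Monday
Result: Monday (2027-11-01)

Monday


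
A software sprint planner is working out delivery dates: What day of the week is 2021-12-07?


Date: 2021-12-07
January 1, 2021 is a Friday
Day of year: 341
Offset from Jan 1: 340 days
340 mod 7 = 4
Result: Tuesday

Tuesday


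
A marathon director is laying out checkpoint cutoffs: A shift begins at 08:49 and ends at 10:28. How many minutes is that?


Start time: 08:49 = 529 minutes from midnight
End time: 10:28 = 628 minutes from midnight
Difference: 628 - 529 = 99 minutes
That is 1 hours and 39 minutes

99


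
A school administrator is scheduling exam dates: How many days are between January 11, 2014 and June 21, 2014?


Start date: 2014-01-11
End date: 2014-06-21
Jan 2014: +21 days
Feb 2014: +28 days
Mar 2014: +31 days
... (3 more months)
Total: 161 days

161


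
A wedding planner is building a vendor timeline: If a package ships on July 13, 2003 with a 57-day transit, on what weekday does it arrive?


Start: 2003-07-13 (Sunday)
Step 1 - find target date: add 57 days
  2003-07-13 + 57 days = 2003-09-08
Step 2 - day of week:
  57 mod 7 = 1
  Sunday + 1 days -> Monday
Result: Monday (2003-09-08)

Monday


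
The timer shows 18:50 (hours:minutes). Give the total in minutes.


Hours: 18
Minutes: 50
Convert hours to minutes: 18 x 60 = 1080
Add remaining minutes: 1080 + 50 = 1130

1130


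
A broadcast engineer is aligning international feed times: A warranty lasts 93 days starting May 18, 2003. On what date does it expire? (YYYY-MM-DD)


Start: 2003-05-18
Adding 93 days
Days remaining in May: 13
After May: 80 days still to add
June 2003: 30 days, 50 remaining
July 2003: 31 days, 19 remaining
August 2003 has 31 days, need 19
Result: 2003-08-19

2003-08-19
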